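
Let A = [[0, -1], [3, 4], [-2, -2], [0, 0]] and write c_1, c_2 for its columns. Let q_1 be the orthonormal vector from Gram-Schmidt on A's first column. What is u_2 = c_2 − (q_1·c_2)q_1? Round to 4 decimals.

u_2 = (-1.0000, 0.3077, 0.4615, 0.0000)

c_1 = (0, 3, -2, 0); ‖c_1‖ = 3.6056, so q_1 = (0.0000, 0.8321, -0.5547, 0.0000).
q_1·c_2 = 0.0000·(-1) + 0.8321·4 + (-0.5547)·(-2) + 0.0000·0 = 4.4376.
u_2 = c_2 − 4.4376·q_1 = (-1.0000, 0.3077, 0.4615, 0.0000).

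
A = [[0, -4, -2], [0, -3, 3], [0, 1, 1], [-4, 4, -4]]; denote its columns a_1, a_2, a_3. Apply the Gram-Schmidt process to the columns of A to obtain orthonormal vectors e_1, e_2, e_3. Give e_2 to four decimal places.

e_2 = (-0.7845, -0.5883, 0.1961, 0.0000)

a_1 = (0, 0, 0, -4); ‖a_1‖ = 4.0000, so e_1 = (0.0000, 0.0000, 0.0000, -1.0000).
e_1·a_2 = 0.0000·(-4) + 0.0000·(-3) + 0.0000·1 + (-1.0000)·4 = -4.0000.
u_2 = a_2 + 4.0000·e_1 = (-4.0000, -3.0000, 1.0000, 0.0000).
‖u_2‖ = 5.0990, so e_2 = (-0.7845, -0.5883, 0.1961, 0.0000).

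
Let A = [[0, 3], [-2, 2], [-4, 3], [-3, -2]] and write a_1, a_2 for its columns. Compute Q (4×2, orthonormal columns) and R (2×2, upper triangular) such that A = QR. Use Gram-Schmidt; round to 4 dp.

q_1 = a_1/‖a_1‖ = (0, -2, -4, -3)/5.3852 = (0.0000, -0.3714, -0.7428, -0.5571).
r_{12} = q_1·a_2 = -1.8570.
u_2 = a_2 + 1.8570·q_1 = (3.0000, 1.3103, 1.6207, -3.0345).
‖u_2‖ = 4.7489, so q_2 = (0.6317, 0.2759, 0.3413, -0.6390).

Q = [[0.0000, 0.6317], [-0.3714, 0.2759], [-0.7428, 0.3413], [-0.5571, -0.6390]], R = [[5.3852, -1.8570], [0.0000, 4.7489]]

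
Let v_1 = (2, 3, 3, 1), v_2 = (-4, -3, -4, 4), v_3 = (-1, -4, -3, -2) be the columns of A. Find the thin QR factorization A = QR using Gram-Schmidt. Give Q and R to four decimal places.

Q = [[0.4170, -0.3344, 0.7003], [0.6255, 0.0478, -0.6447], [0.6255, -0.1353, 0.0792], [0.2085, 0.9315, 0.2960]], R = [[4.7958, -5.2129, -5.2129], [0.0000, 5.4613, -1.3136], [0.0000, 0.0000, 1.0491]]

v_1 = (2, 3, 3, 1); ‖v_1‖ = 4.7958, so q_1 = (0.4170, 0.6255, 0.6255, 0.2085).
q_1·v_2 = 0.4170·(-4) + 0.6255·(-3) + 0.6255·(-4) + 0.2085·4 = -5.2129.
u_2 = v_2 + 5.2129·q_1 = (-1.8261, 0.2609, -0.7391, 5.0870).
‖u_2‖ = 5.4613, so q_2 = (-0.3344, 0.0478, -0.1353, 0.9315).
q_1·v_3 = 0.4170·(-1) + 0.6255·(-4) + 0.6255·(-3) + 0.2085·(-2) = -5.2129; q_2·v_3 = (-0.3344)·(-1) + 0.0478·(-4) + (-0.1353)·(-3) + 0.9315·(-2) = -1.3136.
u_3 = v_3 + 5.2129·q_1 + 1.3136·q_2 = (0.7347, -0.6764, 0.0831, 0.3105).
‖u_3‖ = 1.0491, so q_3 = (0.7003, -0.6447, 0.0792, 0.2960).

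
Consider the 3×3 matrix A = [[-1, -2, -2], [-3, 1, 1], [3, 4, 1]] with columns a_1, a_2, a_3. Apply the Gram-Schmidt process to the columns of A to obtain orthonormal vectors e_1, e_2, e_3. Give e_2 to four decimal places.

e_2 = (-0.3715, 0.7155, 0.5917)

a_1 = (-1, -3, 3); ‖a_1‖ = 4.3589, so e_1 = (-0.2294, -0.6882, 0.6882).
e_1·a_2 = (-0.2294)·(-2) + (-0.6882)·1 + 0.6882·4 = 2.5236.
u_2 = a_2 − 2.5236·e_1 = (-1.4211, 2.7368, 2.2632).
‖u_2‖ = 3.8251, so e_2 = (-0.3715, 0.7155, 0.5917).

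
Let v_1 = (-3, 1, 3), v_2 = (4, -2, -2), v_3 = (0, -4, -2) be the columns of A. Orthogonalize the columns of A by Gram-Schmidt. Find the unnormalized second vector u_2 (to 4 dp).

u_2 = (0.8421, -0.9474, 1.1579)

q_1 = v_1/‖v_1‖ = (-3, 1, 3)/4.3589 = (-0.6882, 0.2294, 0.6882).
r_{12} = q_1·v_2 = -4.5883.
u_2 = v_2 + 4.5883·q_1 = (0.8421, -0.9474, 1.1579).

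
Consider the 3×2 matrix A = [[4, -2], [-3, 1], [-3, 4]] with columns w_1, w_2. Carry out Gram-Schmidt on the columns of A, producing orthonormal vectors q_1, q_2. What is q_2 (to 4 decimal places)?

w_1 = (4, -3, -3); ‖w_1‖ = 5.8310, so q_1 = (0.6860, -0.5145, -0.5145).
q_1·w_2 = 0.6860·(-2) + (-0.5145)·1 + (-0.5145)·4 = -3.9445.
u_2 = w_2 + 3.9445·q_1 = (0.7059, -1.0294, 1.9706).
‖u_2‖ = 2.3326, so q_2 = (0.3026, -0.4413, 0.8448).

q_2 = (0.3026, -0.4413, 0.8448)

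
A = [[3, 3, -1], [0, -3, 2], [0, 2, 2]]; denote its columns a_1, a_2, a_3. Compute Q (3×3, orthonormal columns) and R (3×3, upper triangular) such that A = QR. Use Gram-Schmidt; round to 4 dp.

Q = [[1.0000, 0.0000, 0.0000], [0.0000, -0.8321, 0.5547], [0.0000, 0.5547, 0.8321]], R = [[3.0000, 3.0000, -1.0000], [0.0000, 3.6056, -0.5547], [0.0000, 0.0000, 2.7735]]

e_1 = a_1/‖a_1‖ = (3, 0, 0)/3.0000 = (1.0000, 0.0000, 0.0000).
r_{12} = e_1·a_2 = 3.0000.
u_2 = a_2 − 3.0000·e_1 = (0.0000, -3.0000, 2.0000).
‖u_2‖ = 3.6056, so e_2 = (0.0000, -0.8321, 0.5547).
r_{13} = e_1·a_3 = -1.0000; r_{23} = e_2·a_3 = -0.5547.
u_3 = a_3 + 1.0000·e_1 + 0.5547·e_2 = (0.0000, 1.5385, 2.3077).
‖u_3‖ = 2.7735, so e_3 = (0.0000, 0.5547, 0.8321).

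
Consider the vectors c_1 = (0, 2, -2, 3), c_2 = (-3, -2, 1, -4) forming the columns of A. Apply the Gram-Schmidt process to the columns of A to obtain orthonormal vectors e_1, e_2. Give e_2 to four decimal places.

c_1 = (0, 2, -2, 3); ‖c_1‖ = 4.1231, so e_1 = (0.0000, 0.4851, -0.4851, 0.7276).
e_1·c_2 = 0.0000·(-3) + 0.4851·(-2) + (-0.4851)·1 + 0.7276·(-4) = -4.3656.
u_2 = c_2 + 4.3656·e_1 = (-3.0000, 0.1176, -1.1176, -0.8235).
‖u_2‖ = 3.3077, so e_2 = (-0.9070, 0.0356, -0.3379, -0.2490).

e_2 = (-0.9070, 0.0356, -0.3379, -0.2490)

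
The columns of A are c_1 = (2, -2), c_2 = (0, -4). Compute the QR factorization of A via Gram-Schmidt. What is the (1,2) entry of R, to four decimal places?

r_{12} = 2.8284

c_1 = (2, -2); ‖c_1‖ = 2.8284, so e_1 = (0.7071, -0.7071).
r_{12} = e_1·c_2 = 2.8284.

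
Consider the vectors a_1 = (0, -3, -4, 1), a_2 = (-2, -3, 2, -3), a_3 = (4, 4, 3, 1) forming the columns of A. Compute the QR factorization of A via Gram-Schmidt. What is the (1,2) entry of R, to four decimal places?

q_1 = a_1/‖a_1‖ = (0, -3, -4, 1)/5.0990 = (0.0000, -0.5883, -0.7845, 0.1961).
r_{12} = q_1·a_2 = -0.3922.

r_{12} = -0.3922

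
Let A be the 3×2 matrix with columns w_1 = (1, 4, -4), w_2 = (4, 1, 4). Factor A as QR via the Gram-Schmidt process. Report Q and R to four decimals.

Q = [[0.1741, 0.7612], [0.6963, 0.3534], [-0.6963, 0.5437]], R = [[5.7446, -1.3926], [0.0000, 5.5732]]

q_1 = w_1/‖w_1‖ = (1, 4, -4)/5.7446 = (0.1741, 0.6963, -0.6963).
r_{12} = q_1·w_2 = -1.3926.
u_2 = w_2 + 1.3926·q_1 = (4.2424, 1.9697, 3.0303).
‖u_2‖ = 5.5732, so q_2 = (0.7612, 0.3534, 0.5437).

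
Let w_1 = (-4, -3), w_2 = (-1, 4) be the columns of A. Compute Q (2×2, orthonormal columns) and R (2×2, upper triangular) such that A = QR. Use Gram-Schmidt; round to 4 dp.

w_1 = (-4, -3); ‖w_1‖ = 5.0000, so e_1 = (-0.8000, -0.6000).
e_1·w_2 = (-0.8000)·(-1) + (-0.6000)·4 = -1.6000.
u_2 = w_2 + 1.6000·e_1 = (-2.2800, 3.0400).
‖u_2‖ = 3.8000, so e_2 = (-0.6000, 0.8000).

Q = [[-0.8000, -0.6000], [-0.6000, 0.8000]], R = [[5.0000, -1.6000], [0.0000, 3.8000]]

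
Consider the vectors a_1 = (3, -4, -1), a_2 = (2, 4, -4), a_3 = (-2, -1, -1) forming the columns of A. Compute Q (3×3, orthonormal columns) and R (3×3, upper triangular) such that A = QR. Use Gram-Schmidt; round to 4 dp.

a_1 = (3, -4, -1); ‖a_1‖ = 5.0990, so e_1 = (0.5883, -0.7845, -0.1961).
e_1·a_2 = 0.5883·2 + (-0.7845)·4 + (-0.1961)·(-4) = -1.1767.
u_2 = a_2 + 1.1767·e_1 = (2.6923, 3.0769, -4.2308).
‖u_2‖ = 5.8835, so e_2 = (0.4576, 0.5230, -0.7191).
e_1·a_3 = 0.5883·(-2) + (-0.7845)·(-1) + (-0.1961)·(-1) = -0.1961; e_2·a_3 = 0.4576·(-2) + 0.5230·(-1) + (-0.7191)·(-1) = -0.7191.
u_3 = a_3 + 0.1961·e_1 + 0.7191·e_2 = (-1.5556, -0.7778, -1.5556).
‖u_3‖ = 2.3333, so e_3 = (-0.6667, -0.3333, -0.6667).

Q = [[0.5883, 0.4576, -0.6667], [-0.7845, 0.5230, -0.3333], [-0.1961, -0.7191, -0.6667]], R = [[5.0990, -1.1767, -0.1961], [0.0000, 5.8835, -0.7191], [0.0000, 0.0000, 2.3333]]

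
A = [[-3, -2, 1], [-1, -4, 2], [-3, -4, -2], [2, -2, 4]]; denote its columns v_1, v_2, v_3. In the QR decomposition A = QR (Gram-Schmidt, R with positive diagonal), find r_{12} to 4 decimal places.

v_1 = (-3, -1, -3, 2); ‖v_1‖ = 4.7958, so e_1 = (-0.6255, -0.2085, -0.6255, 0.4170).
r_{12} = e_1·v_2 = 3.7533.

r_{12} = 3.7533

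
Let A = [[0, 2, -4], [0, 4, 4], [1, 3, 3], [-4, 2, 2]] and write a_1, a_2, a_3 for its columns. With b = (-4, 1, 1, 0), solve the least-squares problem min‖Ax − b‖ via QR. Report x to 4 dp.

x = (0.1368, -0.4900, 0.7550)

a_1 = (0, 0, 1, -4); ‖a_1‖ = 4.1231, so q_1 = (0.0000, 0.0000, 0.2425, -0.9701).
q_1·a_2 = 0.0000·2 + 0.0000·4 + 0.2425·3 + (-0.9701)·2 = -1.2127.
u_2 = a_2 + 1.2127·q_1 = (2.0000, 4.0000, 3.2941, 0.8235).
‖u_2‖ = 5.6151, so q_2 = (0.3562, 0.7124, 0.5867, 0.1467).
q_1·a_3 = 0.0000·(-4) + 0.0000·4 + 0.2425·3 + (-0.9701)·2 = -1.2127; q_2·a_3 = 0.3562·(-4) + 0.7124·4 + 0.5867·3 + 0.1467·2 = 3.4780.
u_3 = a_3 + 1.2127·q_1 − 3.4780·q_2 = (-5.2388, 1.5224, 1.2537, 0.3134).
‖u_3‖ = 5.6065, so q_3 = (-0.9344, 0.2715, 0.2236, 0.0559).
Qᵀb = (0.2425, -0.1257, 4.2328).
Back-substitute: x_3 = 4.2328/5.6065 = 0.7550.
x_2 = (-0.1257 − 3.4780·0.7550)/5.6151 = -0.4900.
x_1 = (0.2425 + 1.2127·(-0.4900) + 1.2127·0.7550)/4.1231 = 0.1368.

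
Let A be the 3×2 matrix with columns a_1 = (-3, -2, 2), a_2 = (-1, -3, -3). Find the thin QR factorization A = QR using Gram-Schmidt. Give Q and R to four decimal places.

e_1 = a_1/‖a_1‖ = (-3, -2, 2)/4.1231 = (-0.7276, -0.4851, 0.4851).
r_{12} = e_1·a_2 = 0.7276.
u_2 = a_2 − 0.7276·e_1 = (-0.4706, -2.6471, -3.3529).
‖u_2‖ = 4.2977, so e_2 = (-0.1095, -0.6159, -0.7802).

Q = [[-0.7276, -0.1095], [-0.4851, -0.6159], [0.4851, -0.7802]], R = [[4.1231, 0.7276], [0.0000, 4.2977]]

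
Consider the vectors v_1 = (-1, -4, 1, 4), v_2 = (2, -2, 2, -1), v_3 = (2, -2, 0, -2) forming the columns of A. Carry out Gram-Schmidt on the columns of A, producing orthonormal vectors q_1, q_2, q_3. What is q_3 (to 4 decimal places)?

v_1 = (-1, -4, 1, 4); ‖v_1‖ = 5.8310, so q_1 = (-0.1715, -0.6860, 0.1715, 0.6860).
q_1·v_2 = (-0.1715)·2 + (-0.6860)·(-2) + 0.1715·2 + 0.6860·(-1) = 0.6860.
u_2 = v_2 − 0.6860·q_1 = (2.1176, -1.5294, 1.8824, -1.4706).
‖u_2‖ = 3.5397, so q_2 = (0.5983, -0.4321, 0.5318, -0.4155).
q_1·v_3 = (-0.1715)·2 + (-0.6860)·(-2) + 0.1715·0 + 0.6860·(-2) = -0.3430; q_2·v_3 = 0.5983·2 + (-0.4321)·(-2) + 0.5318·0 + (-0.4155)·(-2) = 2.8916.
u_3 = v_3 + 0.3430·q_1 − 2.8916·q_2 = (0.2113, -0.9859, -1.4789, -0.5634).
‖u_3‖ = 1.8765, so q_3 = (0.1126, -0.5254, -0.7881, -0.3002).

q_3 = (0.1126, -0.5254, -0.7881, -0.3002)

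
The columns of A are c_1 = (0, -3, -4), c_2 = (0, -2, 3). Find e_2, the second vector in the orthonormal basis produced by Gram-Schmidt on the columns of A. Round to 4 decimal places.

c_1 = (0, -3, -4); ‖c_1‖ = 5.0000, so e_1 = (0.0000, -0.6000, -0.8000).
e_1·c_2 = 0.0000·0 + (-0.6000)·(-2) + (-0.8000)·3 = -1.2000.
u_2 = c_2 + 1.2000·e_1 = (0.0000, -2.7200, 2.0400).
‖u_2‖ = 3.4000, so e_2 = (0.0000, -0.8000, 0.6000).

e_2 = (0.0000, -0.8000, 0.6000)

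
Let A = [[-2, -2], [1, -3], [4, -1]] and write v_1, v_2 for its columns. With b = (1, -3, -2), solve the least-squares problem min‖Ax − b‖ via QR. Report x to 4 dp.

e_1 = v_1/‖v_1‖ = (-2, 1, 4)/4.5826 = (-0.4364, 0.2182, 0.8729).
r_{12} = e_1·v_2 = -0.6547.
u_2 = v_2 + 0.6547·e_1 = (-2.2857, -2.8571, -0.4286).
‖u_2‖ = 3.6839, so e_2 = (-0.6205, -0.7756, -0.1163).
Qᵀb = (-2.8368, 1.9389).
Back-substitute: x_2 = 1.9389/3.6839 = 0.5263.
x_1 = (-2.8368 + 0.6547·0.5263)/4.5826 = -0.5439.

x = (-0.5439, 0.5263)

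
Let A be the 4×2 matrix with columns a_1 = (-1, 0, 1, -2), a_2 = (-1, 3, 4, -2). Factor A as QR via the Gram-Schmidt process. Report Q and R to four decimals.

Q = [[-0.4082, 0.1231], [0.0000, 0.7385], [0.4082, 0.6155], [-0.8165, 0.2462]], R = [[2.4495, 3.6742], [0.0000, 4.0620]]

a_1 = (-1, 0, 1, -2); ‖a_1‖ = 2.4495, so q_1 = (-0.4082, 0.0000, 0.4082, -0.8165).
q_1·a_2 = (-0.4082)·(-1) + 0.0000·3 + 0.4082·4 + (-0.8165)·(-2) = 3.6742.
u_2 = a_2 − 3.6742·q_1 = (0.5000, 3.0000, 2.5000, 1.0000).
‖u_2‖ = 4.0620, so q_2 = (0.1231, 0.7385, 0.6155, 0.2462).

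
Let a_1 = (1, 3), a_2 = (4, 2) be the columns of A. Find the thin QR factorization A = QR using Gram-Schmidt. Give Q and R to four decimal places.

a_1 = (1, 3); ‖a_1‖ = 3.1623, so q_1 = (0.3162, 0.9487).
q_1·a_2 = 0.3162·4 + 0.9487·2 = 3.1623.
u_2 = a_2 − 3.1623·q_1 = (3.0000, -1.0000).
‖u_2‖ = 3.1623, so q_2 = (0.9487, -0.3162).

Q = [[0.3162, 0.9487], [0.9487, -0.3162]], R = [[3.1623, 3.1623], [0.0000, 3.1623]]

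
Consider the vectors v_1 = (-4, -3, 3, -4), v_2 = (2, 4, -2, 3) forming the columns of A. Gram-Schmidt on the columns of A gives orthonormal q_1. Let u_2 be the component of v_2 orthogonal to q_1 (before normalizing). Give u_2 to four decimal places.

u_2 = (-1.0400, 1.7200, 0.2800, -0.0400)

v_1 = (-4, -3, 3, -4); ‖v_1‖ = 7.0711, so q_1 = (-0.5657, -0.4243, 0.4243, -0.5657).
q_1·v_2 = (-0.5657)·2 + (-0.4243)·4 + 0.4243·(-2) + (-0.5657)·3 = -5.3740.
u_2 = v_2 + 5.3740·q_1 = (-1.0400, 1.7200, 0.2800, -0.0400).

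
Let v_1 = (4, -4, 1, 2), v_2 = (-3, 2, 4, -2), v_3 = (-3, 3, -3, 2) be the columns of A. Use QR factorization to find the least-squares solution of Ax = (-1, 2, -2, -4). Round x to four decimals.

v_1 = (4, -4, 1, 2); ‖v_1‖ = 6.0828, so q_1 = (0.6576, -0.6576, 0.1644, 0.3288).
q_1·v_2 = 0.6576·(-3) + (-0.6576)·2 + 0.1644·4 + 0.3288·(-2) = -3.2880.
u_2 = v_2 + 3.2880·q_1 = (-0.8378, -0.1622, 4.5405, -0.9189).
‖u_2‖ = 4.7105, so q_2 = (-0.1779, -0.0344, 0.9639, -0.1951).
q_1·v_3 = 0.6576·(-3) + (-0.6576)·3 + 0.1644·(-3) + 0.3288·2 = -3.7812; q_2·v_3 = (-0.1779)·(-3) + (-0.0344)·3 + 0.9639·(-3) + (-0.1951)·2 = -2.8516.
u_3 = v_3 + 3.7812·q_1 + 2.8516·q_2 = (-1.0207, 0.4153, 0.3703, 2.6870).
‖u_3‖ = 2.9277, so q_3 = (-0.3486, 0.1419, 0.1265, 0.9178).
Qᵀb = (-3.6168, -1.0385, -3.2917).
Back-substitute: x_3 = -3.2917/2.9277 = -1.1243.
x_2 = (-1.0385 + 2.8516·(-1.1243))/4.7105 = -0.9011.
x_1 = (-3.6168 + 3.2880·(-0.9011) + 3.7812·(-1.1243))/6.0828 = -1.7806.

x = (-1.7806, -0.9011, -1.1243)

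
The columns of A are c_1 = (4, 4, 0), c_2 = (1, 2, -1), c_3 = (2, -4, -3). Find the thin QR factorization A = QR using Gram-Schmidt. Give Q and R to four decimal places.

Q = [[0.7071, -0.4082, 0.5774], [0.7071, 0.4082, -0.5774], [0.0000, -0.8165, -0.5774]], R = [[5.6569, 2.1213, -1.4142], [0.0000, 1.2247, 0.0000], [0.0000, 0.0000, 5.1962]]

c_1 = (4, 4, 0); ‖c_1‖ = 5.6569, so q_1 = (0.7071, 0.7071, 0.0000).
q_1·c_2 = 0.7071·1 + 0.7071·2 + 0.0000·(-1) = 2.1213.
u_2 = c_2 − 2.1213·q_1 = (-0.5000, 0.5000, -1.0000).
‖u_2‖ = 1.2247, so q_2 = (-0.4082, 0.4082, -0.8165).
q_1·c_3 = 0.7071·2 + 0.7071·(-4) + 0.0000·(-3) = -1.4142; q_2·c_3 = (-0.4082)·2 + 0.4082·(-4) + (-0.8165)·(-3) = 0.0000.
u_3 = c_3 + 1.4142·q_1 + 0.0000·q_2 = (3.0000, -3.0000, -3.0000).
‖u_3‖ = 5.1962, so q_3 = (0.5774, -0.5774, -0.5774).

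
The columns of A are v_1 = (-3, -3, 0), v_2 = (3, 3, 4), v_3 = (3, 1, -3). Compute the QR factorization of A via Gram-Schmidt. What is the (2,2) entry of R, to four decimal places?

r_{22} = 4.0000

v_1 = (-3, -3, 0); ‖v_1‖ = 4.2426, so q_1 = (-0.7071, -0.7071, 0.0000).
q_1·v_2 = (-0.7071)·3 + (-0.7071)·3 + 0.0000·4 = -4.2426.
u_2 = v_2 + 4.2426·q_1 = (0.0000, 0.0000, 4.0000).
r_{22} = ‖u_2‖ = 4.0000.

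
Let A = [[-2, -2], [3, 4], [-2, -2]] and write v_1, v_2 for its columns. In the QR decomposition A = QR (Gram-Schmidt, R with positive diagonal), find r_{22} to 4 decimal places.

q_1 = v_1/‖v_1‖ = (-2, 3, -2)/4.1231 = (-0.4851, 0.7276, -0.4851).
r_{12} = q_1·v_2 = 4.8507.
u_2 = v_2 − 4.8507·q_1 = (0.3529, 0.4706, 0.3529).
r_{22} = ‖u_2‖ = 0.6860.

r_{22} = 0.6860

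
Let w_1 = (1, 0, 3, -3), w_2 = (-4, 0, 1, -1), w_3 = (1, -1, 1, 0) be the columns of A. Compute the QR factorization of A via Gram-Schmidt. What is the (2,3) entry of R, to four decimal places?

e_1 = w_1/‖w_1‖ = (1, 0, 3, -3)/4.3589 = (0.2294, 0.0000, 0.6882, -0.6882).
r_{12} = e_1·w_2 = 0.4588.
u_2 = w_2 − 0.4588·e_1 = (-4.1053, 0.0000, 0.6842, -0.6842).
‖u_2‖ = 4.2178, so e_2 = (-0.9733, 0.0000, 0.1622, -0.1622).
r_{23} = e_2·w_3 = -0.8111.

r_{23} = -0.8111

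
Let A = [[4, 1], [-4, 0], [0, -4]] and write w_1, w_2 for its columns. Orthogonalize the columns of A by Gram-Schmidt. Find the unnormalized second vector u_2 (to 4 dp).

u_2 = (0.5000, 0.5000, -4.0000)

w_1 = (4, -4, 0); ‖w_1‖ = 5.6569, so q_1 = (0.7071, -0.7071, 0.0000).
q_1·w_2 = 0.7071·1 + (-0.7071)·0 + 0.0000·(-4) = 0.7071.
u_2 = w_2 − 0.7071·q_1 = (0.5000, 0.5000, -4.0000).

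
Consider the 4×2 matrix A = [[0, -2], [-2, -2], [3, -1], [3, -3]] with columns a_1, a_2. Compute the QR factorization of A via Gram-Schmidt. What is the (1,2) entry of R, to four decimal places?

a_1 = (0, -2, 3, 3); ‖a_1‖ = 4.6904, so q_1 = (0.0000, -0.4264, 0.6396, 0.6396).
r_{12} = q_1·a_2 = -1.7056.

r_{12} = -1.7056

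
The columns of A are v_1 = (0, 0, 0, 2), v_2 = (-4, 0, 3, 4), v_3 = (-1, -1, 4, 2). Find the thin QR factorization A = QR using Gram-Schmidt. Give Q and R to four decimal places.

v_1 = (0, 0, 0, 2); ‖v_1‖ = 2.0000, so e_1 = (0.0000, 0.0000, 0.0000, 1.0000).
e_1·v_2 = 0.0000·(-4) + 0.0000·0 + 0.0000·3 + 1.0000·4 = 4.0000.
u_2 = v_2 − 4.0000·e_1 = (-4.0000, 0.0000, 3.0000, 0.0000).
‖u_2‖ = 5.0000, so e_2 = (-0.8000, 0.0000, 0.6000, 0.0000).
e_1·v_3 = 0.0000·(-1) + 0.0000·(-1) + 0.0000·4 + 1.0000·2 = 2.0000; e_2·v_3 = (-0.8000)·(-1) + 0.0000·(-1) + 0.6000·4 + 0.0000·2 = 3.2000.
u_3 = v_3 − 2.0000·e_1 − 3.2000·e_2 = (1.5600, -1.0000, 2.0800, 0.0000).
‖u_3‖ = 2.7857, so e_3 = (0.5600, -0.3590, 0.7467, 0.0000).

Q = [[0.0000, -0.8000, 0.5600], [0.0000, 0.0000, -0.3590], [0.0000, 0.6000, 0.7467], [1.0000, 0.0000, 0.0000]], R = [[2.0000, 4.0000, 2.0000], [0.0000, 5.0000, 3.2000], [0.0000, 0.0000, 2.7857]]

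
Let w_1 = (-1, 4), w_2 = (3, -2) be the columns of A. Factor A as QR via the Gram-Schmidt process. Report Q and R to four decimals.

w_1 = (-1, 4); ‖w_1‖ = 4.1231, so q_1 = (-0.2425, 0.9701).
q_1·w_2 = (-0.2425)·3 + 0.9701·(-2) = -2.6679.
u_2 = w_2 + 2.6679·q_1 = (2.3529, 0.5882).
‖u_2‖ = 2.4254, so q_2 = (0.9701, 0.2425).

Q = [[-0.2425, 0.9701], [0.9701, 0.2425]], R = [[4.1231, -2.6679], [0.0000, 2.4254]]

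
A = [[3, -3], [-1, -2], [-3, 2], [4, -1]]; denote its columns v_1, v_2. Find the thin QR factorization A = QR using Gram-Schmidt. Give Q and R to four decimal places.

v_1 = (3, -1, -3, 4); ‖v_1‖ = 5.9161, so e_1 = (0.5071, -0.1690, -0.5071, 0.6761).
e_1·v_2 = 0.5071·(-3) + (-0.1690)·(-2) + (-0.5071)·2 + 0.6761·(-1) = -2.8735.
u_2 = v_2 + 2.8735·e_1 = (-1.5429, -2.4857, 0.5429, 0.9429).
‖u_2‖ = 3.1214, so e_2 = (-0.4943, -0.7964, 0.1739, 0.3021).

Q = [[0.5071, -0.4943], [-0.1690, -0.7964], [-0.5071, 0.1739], [0.6761, 0.3021]], R = [[5.9161, -2.8735], [0.0000, 3.1214]]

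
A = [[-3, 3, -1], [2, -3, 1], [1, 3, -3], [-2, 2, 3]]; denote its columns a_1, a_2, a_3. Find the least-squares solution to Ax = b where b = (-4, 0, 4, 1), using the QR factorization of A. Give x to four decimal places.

a_1 = (-3, 2, 1, -2); ‖a_1‖ = 4.2426, so e_1 = (-0.7071, 0.4714, 0.2357, -0.4714).
e_1·a_2 = (-0.7071)·3 + 0.4714·(-3) + 0.2357·3 + (-0.4714)·2 = -3.7712.
u_2 = a_2 + 3.7712·e_1 = (0.3333, -1.2222, 3.8889, 0.2222).
‖u_2‖ = 4.0961, so e_2 = (0.0814, -0.2984, 0.9494, 0.0543).
e_1·a_3 = (-0.7071)·(-1) + 0.4714·1 + 0.2357·(-3) + (-0.4714)·3 = -0.9428; e_2·a_3 = 0.0814·(-1) + (-0.2984)·1 + 0.9494·(-3) + 0.0543·3 = -3.0653.
u_3 = a_3 + 0.9428·e_1 + 3.0653·e_2 = (-1.4172, 0.5298, 0.1325, 2.7219).
‖u_3‖ = 3.1169, so e_3 = (-0.4547, 0.1700, 0.0425, 0.8732).
Qᵀb = (3.2998, 3.5264, 2.8620).
Back-substitute: x_3 = 2.8620/3.1169 = 0.9182.
x_2 = (3.5264 + 3.0653·0.9182)/4.0961 = 1.5481.
x_1 = (3.2998 + 3.7712·1.5481 + 0.9428·0.9182)/4.2426 = 2.3579.

x = (2.3579, 1.5481, 0.9182)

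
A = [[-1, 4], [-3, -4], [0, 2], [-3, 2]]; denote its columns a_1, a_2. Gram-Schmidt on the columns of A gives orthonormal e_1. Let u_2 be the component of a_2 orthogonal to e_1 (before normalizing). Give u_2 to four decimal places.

a_1 = (-1, -3, 0, -3); ‖a_1‖ = 4.3589, so e_1 = (-0.2294, -0.6882, 0.0000, -0.6882).
e_1·a_2 = (-0.2294)·4 + (-0.6882)·(-4) + 0.0000·2 + (-0.6882)·2 = 0.4588.
u_2 = a_2 − 0.4588·e_1 = (4.1053, -3.6842, 2.0000, 2.3158).

u_2 = (4.1053, -3.6842, 2.0000, 2.3158)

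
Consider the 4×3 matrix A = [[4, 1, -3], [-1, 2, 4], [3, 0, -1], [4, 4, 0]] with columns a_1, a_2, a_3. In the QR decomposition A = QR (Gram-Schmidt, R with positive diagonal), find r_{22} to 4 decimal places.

r_{22} = 3.6450

a_1 = (4, -1, 3, 4); ‖a_1‖ = 6.4807, so e_1 = (0.6172, -0.1543, 0.4629, 0.6172).
e_1·a_2 = 0.6172·1 + (-0.1543)·2 + 0.4629·0 + 0.6172·4 = 2.7775.
u_2 = a_2 − 2.7775·e_1 = (-0.7143, 2.4286, -1.2857, 2.2857).
r_{22} = ‖u_2‖ = 3.6450.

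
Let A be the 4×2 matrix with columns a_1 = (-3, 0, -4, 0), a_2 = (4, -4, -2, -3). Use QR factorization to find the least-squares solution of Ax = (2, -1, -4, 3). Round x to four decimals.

a_1 = (-3, 0, -4, 0); ‖a_1‖ = 5.0000, so e_1 = (-0.6000, 0.0000, -0.8000, 0.0000).
e_1·a_2 = (-0.6000)·4 + 0.0000·(-4) + (-0.8000)·(-2) + 0.0000·(-3) = -0.8000.
u_2 = a_2 + 0.8000·e_1 = (3.5200, -4.0000, -2.6400, -3.0000).
‖u_2‖ = 6.6603, so e_2 = (0.5285, -0.6006, -0.3964, -0.4504).
Qᵀb = (2.0000, 1.8918).
Back-substitute: x_2 = 1.8918/6.6603 = 0.2840.
x_1 = (2.0000 + 0.8000·0.2840)/5.0000 = 0.4454.

x = (0.4454, 0.2840)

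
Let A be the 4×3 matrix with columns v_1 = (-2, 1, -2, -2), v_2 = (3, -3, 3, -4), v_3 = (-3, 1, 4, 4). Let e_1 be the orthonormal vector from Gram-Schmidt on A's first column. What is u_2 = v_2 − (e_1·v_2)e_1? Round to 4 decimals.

v_1 = (-2, 1, -2, -2); ‖v_1‖ = 3.6056, so e_1 = (-0.5547, 0.2774, -0.5547, -0.5547).
e_1·v_2 = (-0.5547)·3 + 0.2774·(-3) + (-0.5547)·3 + (-0.5547)·(-4) = -1.9415.
u_2 = v_2 + 1.9415·e_1 = (1.9231, -2.4615, 1.9231, -5.0769).

u_2 = (1.9231, -2.4615, 1.9231, -5.0769)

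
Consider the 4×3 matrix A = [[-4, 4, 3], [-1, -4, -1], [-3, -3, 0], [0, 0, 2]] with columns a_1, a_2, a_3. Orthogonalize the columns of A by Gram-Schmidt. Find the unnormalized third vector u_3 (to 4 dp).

a_1 = (-4, -1, -3, 0); ‖a_1‖ = 5.0990, so q_1 = (-0.7845, -0.1961, -0.5883, 0.0000).
q_1·a_2 = (-0.7845)·4 + (-0.1961)·(-4) + (-0.5883)·(-3) + 0.0000·0 = -0.5883.
u_2 = a_2 + 0.5883·q_1 = (3.5385, -4.1154, -3.3462, 0.0000).
‖u_2‖ = 6.3760, so q_2 = (0.5550, -0.6454, -0.5248, 0.0000).
q_1·a_3 = (-0.7845)·3 + (-0.1961)·(-1) + (-0.5883)·0 + 0.0000·2 = -2.1573; q_2·a_3 = 0.5550·3 + (-0.6454)·(-1) + (-0.5248)·0 + 0.0000·2 = 2.3103.
u_3 = a_3 + 2.1573·q_1 − 2.3103·q_2 = (0.0255, 0.0681, -0.0568, 2.0000).

u_3 = (0.0255, 0.0681, -0.0568, 2.0000)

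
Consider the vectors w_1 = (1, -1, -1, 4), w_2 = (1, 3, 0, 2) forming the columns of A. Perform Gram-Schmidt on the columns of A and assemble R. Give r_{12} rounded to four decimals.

e_1 = w_1/‖w_1‖ = (1, -1, -1, 4)/4.3589 = (0.2294, -0.2294, -0.2294, 0.9177).
r_{12} = e_1·w_2 = 1.3765.

r_{12} = 1.3765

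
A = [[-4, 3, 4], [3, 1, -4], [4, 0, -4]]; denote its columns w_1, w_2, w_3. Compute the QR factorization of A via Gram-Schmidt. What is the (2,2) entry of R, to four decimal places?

q_1 = w_1/‖w_1‖ = (-4, 3, 4)/6.4031 = (-0.6247, 0.4685, 0.6247).
r_{12} = q_1·w_2 = -1.4056.
u_2 = w_2 + 1.4056·q_1 = (2.1220, 1.6585, 0.8780).
r_{22} = ‖u_2‖ = 2.8327.

r_{22} = 2.8327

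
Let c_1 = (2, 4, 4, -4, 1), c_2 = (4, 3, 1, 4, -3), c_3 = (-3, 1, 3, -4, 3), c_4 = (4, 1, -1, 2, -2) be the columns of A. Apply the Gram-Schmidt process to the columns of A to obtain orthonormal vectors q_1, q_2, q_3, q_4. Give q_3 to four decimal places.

c_1 = (2, 4, 4, -4, 1); ‖c_1‖ = 7.2801, so q_1 = (0.2747, 0.5494, 0.5494, -0.5494, 0.1374).
q_1·c_2 = 0.2747·4 + 0.5494·3 + 0.5494·1 + (-0.5494)·4 + 0.1374·(-3) = 0.6868.
u_2 = c_2 − 0.6868·q_1 = (3.8113, 2.6226, 0.6226, 4.3774, -3.0943).
‖u_2‖ = 7.1083, so q_2 = (0.5362, 0.3690, 0.0876, 0.6158, -0.4353).
q_1·c_3 = 0.2747·(-3) + 0.5494·1 + 0.5494·3 + (-0.5494)·(-4) + 0.1374·3 = 3.9835; q_2·c_3 = 0.5362·(-3) + 0.3690·1 + 0.0876·3 + 0.6158·(-4) + (-0.4353)·3 = -4.7460.
u_3 = c_3 − 3.9835·q_1 + 4.7460·q_2 = (-1.5497, 0.5624, 1.2270, 1.1113, 0.3869).
‖u_3‖ = 2.3681, so q_3 = (-0.6544, 0.2375, 0.5182, 0.4693, 0.1634).

q_3 = (-0.6544, 0.2375, 0.5182, 0.4693, 0.1634)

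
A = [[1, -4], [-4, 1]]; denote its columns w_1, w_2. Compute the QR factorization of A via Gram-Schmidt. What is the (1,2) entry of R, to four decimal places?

r_{12} = -1.9403

e_1 = w_1/‖w_1‖ = (1, -4)/4.1231 = (0.2425, -0.9701).
r_{12} = e_1·w_2 = -1.9403.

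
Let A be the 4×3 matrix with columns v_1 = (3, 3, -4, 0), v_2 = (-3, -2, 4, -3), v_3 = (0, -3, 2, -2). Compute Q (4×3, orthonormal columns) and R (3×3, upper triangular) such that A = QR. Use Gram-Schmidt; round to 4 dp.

Q = [[0.5145, -0.0848, 0.6403], [0.5145, 0.2357, -0.7261], [-0.6860, 0.1131, -0.0644], [0.0000, -0.9615, -0.2420]], R = [[5.8310, -5.3165, -2.9155], [0.0000, 3.1201, 1.4422], [0.0000, 0.0000, 2.5338]]

v_1 = (3, 3, -4, 0); ‖v_1‖ = 5.8310, so q_1 = (0.5145, 0.5145, -0.6860, 0.0000).
q_1·v_2 = 0.5145·(-3) + 0.5145·(-2) + (-0.6860)·4 + 0.0000·(-3) = -5.3165.
u_2 = v_2 + 5.3165·q_1 = (-0.2647, 0.7353, 0.3529, -3.0000).
‖u_2‖ = 3.1201, so q_2 = (-0.0848, 0.2357, 0.1131, -0.9615).
q_1·v_3 = 0.5145·0 + 0.5145·(-3) + (-0.6860)·2 + 0.0000·(-2) = -2.9155; q_2·v_3 = (-0.0848)·0 + 0.2357·(-3) + 0.1131·2 + (-0.9615)·(-2) = 1.4422.
u_3 = v_3 + 2.9155·q_1 − 1.4422·q_2 = (1.6224, -1.8399, -0.1631, -0.6133).
‖u_3‖ = 2.5338, so q_3 = (0.6403, -0.7261, -0.0644, -0.2420).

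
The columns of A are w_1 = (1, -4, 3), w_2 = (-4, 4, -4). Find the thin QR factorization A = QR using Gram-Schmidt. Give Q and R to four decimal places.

w_1 = (1, -4, 3); ‖w_1‖ = 5.0990, so q_1 = (0.1961, -0.7845, 0.5883).
q_1·w_2 = 0.1961·(-4) + (-0.7845)·4 + 0.5883·(-4) = -6.2757.
u_2 = w_2 + 6.2757·q_1 = (-2.7692, -0.9231, -0.3077).
‖u_2‖ = 2.9352, so q_2 = (-0.9435, -0.3145, -0.1048).

Q = [[0.1961, -0.9435], [-0.7845, -0.3145], [0.5883, -0.1048]], R = [[5.0990, -6.2757], [0.0000, 2.9352]]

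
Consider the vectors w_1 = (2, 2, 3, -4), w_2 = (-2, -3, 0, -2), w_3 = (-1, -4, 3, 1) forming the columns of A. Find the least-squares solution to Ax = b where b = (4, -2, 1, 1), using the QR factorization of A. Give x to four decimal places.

q_1 = w_1/‖w_1‖ = (2, 2, 3, -4)/5.7446 = (0.3482, 0.3482, 0.5222, -0.6963).
r_{12} = q_1·w_2 = -0.3482.
u_2 = w_2 + 0.3482·q_1 = (-1.8788, -2.8788, 0.1818, -2.2424).
‖u_2‖ = 4.1084, so q_2 = (-0.4573, -0.7007, 0.0443, -0.5458).
r_{13} = q_1·w_3 = -0.8704; r_{23} = q_2·w_3 = 2.8471.
u_3 = w_3 + 0.8704·q_1 − 2.8471·q_2 = (0.6050, -1.7020, 3.3285, 1.9479).
‖u_3‖ = 4.2587, so q_3 = (0.1421, -0.3996, 0.7816, 0.4574).
Qᵀb = (0.5222, -0.9294, 2.6066).
Back-substitute: x_3 = 2.6066/4.2587 = 0.6121.
x_2 = (-0.9294 − 2.8471·0.6121)/4.1084 = -0.6504.
x_1 = (0.5222 + 0.3482·(-0.6504) + 0.8704·0.6121)/5.7446 = 0.1442.

x = (0.1442, -0.6504, 0.6121)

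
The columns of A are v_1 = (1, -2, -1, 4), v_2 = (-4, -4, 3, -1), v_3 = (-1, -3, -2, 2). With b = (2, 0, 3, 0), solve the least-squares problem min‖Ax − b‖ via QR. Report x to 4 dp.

v_1 = (1, -2, -1, 4); ‖v_1‖ = 4.6904, so e_1 = (0.2132, -0.4264, -0.2132, 0.8528).
e_1·v_2 = 0.2132·(-4) + (-0.4264)·(-4) + (-0.2132)·3 + 0.8528·(-1) = -0.6396.
u_2 = v_2 + 0.6396·e_1 = (-3.8636, -4.2727, 2.8636, -0.4545).
‖u_2‖ = 6.4491, so e_2 = (-0.5991, -0.6625, 0.4440, -0.0705).
e_1·v_3 = 0.2132·(-1) + (-0.4264)·(-3) + (-0.2132)·(-2) + 0.8528·2 = 3.1980; e_2·v_3 = (-0.5991)·(-1) + (-0.6625)·(-3) + 0.4440·(-2) + (-0.0705)·2 = 1.5577.
u_3 = v_3 − 3.1980·e_1 − 1.5577·e_2 = (-0.7486, -0.6044, -2.0098, -0.6175).
‖u_3‖ = 2.3122, so e_3 = (-0.3238, -0.2614, -0.8692, -0.2671).
Qᵀb = (-0.2132, 0.1339, -3.2552).
Back-substitute: x_3 = -3.2552/2.3122 = -1.4078.
x_2 = (0.1339 − 1.5577·(-1.4078))/6.4491 = 0.3608.
x_1 = (-0.2132 + 0.6396·0.3608 − 3.1980·(-1.4078))/4.6904 = 0.9636.

x = (0.9636, 0.3608, -1.4078)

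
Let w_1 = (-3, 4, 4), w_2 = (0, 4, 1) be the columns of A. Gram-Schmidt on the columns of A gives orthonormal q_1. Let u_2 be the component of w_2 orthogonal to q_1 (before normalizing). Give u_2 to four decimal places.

u_2 = (1.4634, 2.0488, -0.9512)

w_1 = (-3, 4, 4); ‖w_1‖ = 6.4031, so q_1 = (-0.4685, 0.6247, 0.6247).
q_1·w_2 = (-0.4685)·0 + 0.6247·4 + 0.6247·1 = 3.1235.
u_2 = w_2 − 3.1235·q_1 = (1.4634, 2.0488, -0.9512).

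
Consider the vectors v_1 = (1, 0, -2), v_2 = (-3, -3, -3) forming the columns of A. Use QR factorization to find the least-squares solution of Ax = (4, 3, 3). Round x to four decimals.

x = (0.2857, -1.1429)

v_1 = (1, 0, -2); ‖v_1‖ = 2.2361, so e_1 = (0.4472, 0.0000, -0.8944).
e_1·v_2 = 0.4472·(-3) + 0.0000·(-3) + (-0.8944)·(-3) = 1.3416.
u_2 = v_2 − 1.3416·e_1 = (-3.6000, -3.0000, -1.8000).
‖u_2‖ = 5.0200, so e_2 = (-0.7171, -0.5976, -0.3586).
Qᵀb = (-0.8944, -5.7371).
Back-substitute: x_2 = -5.7371/5.0200 = -1.1429.
x_1 = (-0.8944 − 1.3416·(-1.1429))/2.2361 = 0.2857.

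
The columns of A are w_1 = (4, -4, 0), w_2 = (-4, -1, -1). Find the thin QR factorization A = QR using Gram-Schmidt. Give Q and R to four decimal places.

e_1 = w_1/‖w_1‖ = (4, -4, 0)/5.6569 = (0.7071, -0.7071, 0.0000).
r_{12} = e_1·w_2 = -2.1213.
u_2 = w_2 + 2.1213·e_1 = (-2.5000, -2.5000, -1.0000).
‖u_2‖ = 3.6742, so e_2 = (-0.6804, -0.6804, -0.2722).

Q = [[0.7071, -0.6804], [-0.7071, -0.6804], [0.0000, -0.2722]], R = [[5.6569, -2.1213], [0.0000, 3.6742]]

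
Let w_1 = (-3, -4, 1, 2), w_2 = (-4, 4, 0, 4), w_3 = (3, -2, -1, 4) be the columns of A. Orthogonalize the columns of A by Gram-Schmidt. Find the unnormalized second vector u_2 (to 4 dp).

u_2 = (-3.6000, 4.5333, -0.1333, 3.7333)

w_1 = (-3, -4, 1, 2); ‖w_1‖ = 5.4772, so q_1 = (-0.5477, -0.7303, 0.1826, 0.3651).
q_1·w_2 = (-0.5477)·(-4) + (-0.7303)·4 + 0.1826·0 + 0.3651·4 = 0.7303.
u_2 = w_2 − 0.7303·q_1 = (-3.6000, 4.5333, -0.1333, 3.7333).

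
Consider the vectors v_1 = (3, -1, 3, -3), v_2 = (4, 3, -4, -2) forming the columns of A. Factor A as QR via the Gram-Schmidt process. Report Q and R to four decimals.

Q = [[0.5669, 0.5503], [-0.1890, 0.4648], [0.5669, -0.6465], [-0.5669, -0.2511]], R = [[5.2915, 0.5669], [0.0000, 6.6842]]

v_1 = (3, -1, 3, -3); ‖v_1‖ = 5.2915, so q_1 = (0.5669, -0.1890, 0.5669, -0.5669).
q_1·v_2 = 0.5669·4 + (-0.1890)·3 + 0.5669·(-4) + (-0.5669)·(-2) = 0.5669.
u_2 = v_2 − 0.5669·q_1 = (3.6786, 3.1071, -4.3214, -1.6786).
‖u_2‖ = 6.6842, so q_2 = (0.5503, 0.4648, -0.6465, -0.2511).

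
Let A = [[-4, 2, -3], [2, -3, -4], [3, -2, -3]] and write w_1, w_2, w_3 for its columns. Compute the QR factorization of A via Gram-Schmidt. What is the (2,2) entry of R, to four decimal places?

r_{22} = 1.7908

w_1 = (-4, 2, 3); ‖w_1‖ = 5.3852, so q_1 = (-0.7428, 0.3714, 0.5571).
q_1·w_2 = (-0.7428)·2 + 0.3714·(-3) + 0.5571·(-2) = -3.7139.
u_2 = w_2 + 3.7139·q_1 = (-0.7586, -1.6207, 0.0690).
r_{22} = ‖u_2‖ = 1.7908.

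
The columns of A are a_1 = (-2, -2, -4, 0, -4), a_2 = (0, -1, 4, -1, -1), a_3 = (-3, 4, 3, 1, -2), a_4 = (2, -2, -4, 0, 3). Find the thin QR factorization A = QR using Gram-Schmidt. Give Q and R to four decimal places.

e_1 = a_1/‖a_1‖ = (-2, -2, -4, 0, -4)/6.3246 = (-0.3162, -0.3162, -0.6325, 0.0000, -0.6325).
r_{12} = e_1·a_2 = -1.5811.
u_2 = a_2 + 1.5811·e_1 = (-0.5000, -1.5000, 3.0000, -1.0000, -2.0000).
‖u_2‖ = 4.0620, so e_2 = (-0.1231, -0.3693, 0.7385, -0.2462, -0.4924).
r_{13} = e_1·a_3 = -0.9487; r_{23} = e_2·a_3 = 1.8464.
u_3 = a_3 + 0.9487·e_1 − 1.8464·e_2 = (-3.0727, 4.3818, 1.0364, 1.4545, -1.6909).
‖u_3‖ = 5.8899, so e_3 = (-0.5217, 0.7440, 0.1760, 0.2470, -0.2871).
r_{14} = e_1·a_4 = 0.6325; r_{24} = e_2·a_4 = -3.9389; r_{34} = e_3·a_4 = -4.0964.
u_4 = a_4 − 0.6325·e_1 + 3.9389·e_2 + 4.0964·e_3 = (-0.4219, -0.2070, 0.0299, 0.0419, 0.2846).
‖u_4‖ = 0.5518, so e_4 = (-0.7646, -0.3752, 0.0541, 0.0760, 0.5157).

Q = [[-0.3162, -0.1231, -0.5217, -0.7646], [-0.3162, -0.3693, 0.7440, -0.3752], [-0.6325, 0.7385, 0.1760, 0.0541], [0.0000, -0.2462, 0.2470, 0.0760], [-0.6325, -0.4924, -0.2871, 0.5157]], R = [[6.3246, -1.5811, -0.9487, 0.6325], [0.0000, 4.0620, 1.8464, -3.9389], [0.0000, 0.0000, 5.8899, -4.0964], [0.0000, 0.0000, 0.0000, 0.5518]]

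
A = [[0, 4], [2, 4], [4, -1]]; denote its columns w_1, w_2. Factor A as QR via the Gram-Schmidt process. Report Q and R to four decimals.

e_1 = w_1/‖w_1‖ = (0, 2, 4)/4.4721 = (0.0000, 0.4472, 0.8944).
r_{12} = e_1·w_2 = 0.8944.
u_2 = w_2 − 0.8944·e_1 = (4.0000, 3.6000, -1.8000).
‖u_2‖ = 5.6745, so e_2 = (0.7049, 0.6344, -0.3172).

Q = [[0.0000, 0.7049], [0.4472, 0.6344], [0.8944, -0.3172]], R = [[4.4721, 0.8944], [0.0000, 5.6745]]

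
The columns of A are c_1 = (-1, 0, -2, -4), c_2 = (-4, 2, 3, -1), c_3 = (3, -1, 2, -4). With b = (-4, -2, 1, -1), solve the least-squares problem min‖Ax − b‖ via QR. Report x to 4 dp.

x = (0.3075, 0.4915, -0.1601)

e_1 = c_1/‖c_1‖ = (-1, 0, -2, -4)/4.5826 = (-0.2182, 0.0000, -0.4364, -0.8729).
r_{12} = e_1·c_2 = 0.4364.
u_2 = c_2 − 0.4364·e_1 = (-3.9048, 2.0000, 3.1905, -0.6190).
‖u_2‖ = 5.4598, so e_2 = (-0.7152, 0.3663, 0.5844, -0.1134).
r_{13} = e_1·c_3 = 1.9640; r_{23} = e_2·c_3 = -0.8896.
u_3 = c_3 − 1.9640·e_1 + 0.8896·e_2 = (2.7923, -0.6741, 3.3770, -2.3866).
‖u_3‖ = 5.0350, so e_3 = (0.5546, -0.1339, 0.6707, -0.4740).
Qᵀb = (1.3093, 2.8258, -0.8059).
Back-substitute: x_3 = -0.8059/5.0350 = -0.1601.
x_2 = (2.8258 + 0.8896·(-0.1601))/5.4598 = 0.4915.
x_1 = (1.3093 − 0.4364·0.4915 − 1.9640·(-0.1601))/4.5826 = 0.3075.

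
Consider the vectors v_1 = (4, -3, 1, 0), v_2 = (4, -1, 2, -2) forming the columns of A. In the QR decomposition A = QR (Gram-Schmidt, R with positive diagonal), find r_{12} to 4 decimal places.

v_1 = (4, -3, 1, 0); ‖v_1‖ = 5.0990, so e_1 = (0.7845, -0.5883, 0.1961, 0.0000).
r_{12} = e_1·v_2 = 4.1184.

r_{12} = 4.1184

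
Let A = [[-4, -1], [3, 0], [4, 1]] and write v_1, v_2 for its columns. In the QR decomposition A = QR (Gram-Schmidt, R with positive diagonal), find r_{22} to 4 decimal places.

r_{22} = 0.6626

e_1 = v_1/‖v_1‖ = (-4, 3, 4)/6.4031 = (-0.6247, 0.4685, 0.6247).
r_{12} = e_1·v_2 = 1.2494.
u_2 = v_2 − 1.2494·e_1 = (-0.2195, -0.5854, 0.2195).
r_{22} = ‖u_2‖ = 0.6626.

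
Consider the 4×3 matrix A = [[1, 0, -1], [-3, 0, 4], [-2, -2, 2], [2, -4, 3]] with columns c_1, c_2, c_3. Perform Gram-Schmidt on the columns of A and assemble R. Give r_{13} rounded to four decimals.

r_{13} = -2.5927

e_1 = c_1/‖c_1‖ = (1, -3, -2, 2)/4.2426 = (0.2357, -0.7071, -0.4714, 0.4714).
r_{13} = e_1·c_3 = -2.5927.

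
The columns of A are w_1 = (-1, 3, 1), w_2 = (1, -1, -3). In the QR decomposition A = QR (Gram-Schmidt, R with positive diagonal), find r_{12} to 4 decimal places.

w_1 = (-1, 3, 1); ‖w_1‖ = 3.3166, so e_1 = (-0.3015, 0.9045, 0.3015).
r_{12} = e_1·w_2 = -2.1106.

r_{12} = -2.1106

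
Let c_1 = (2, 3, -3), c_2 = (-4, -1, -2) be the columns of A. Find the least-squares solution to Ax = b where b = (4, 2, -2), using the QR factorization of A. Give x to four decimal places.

x = (0.8009, -0.4760)

c_1 = (2, 3, -3); ‖c_1‖ = 4.6904, so e_1 = (0.4264, 0.6396, -0.6396).
e_1·c_2 = 0.4264·(-4) + 0.6396·(-1) + (-0.6396)·(-2) = -1.0660.
u_2 = c_2 + 1.0660·e_1 = (-3.5455, -0.3182, -2.6818).
‖u_2‖ = 4.4569, so e_2 = (-0.7955, -0.0714, -0.6017).
Qᵀb = (4.2640, -2.1213).
Back-substitute: x_2 = -2.1213/4.4569 = -0.4760.
x_1 = (4.2640 + 1.0660·(-0.4760))/4.6904 = 0.8009.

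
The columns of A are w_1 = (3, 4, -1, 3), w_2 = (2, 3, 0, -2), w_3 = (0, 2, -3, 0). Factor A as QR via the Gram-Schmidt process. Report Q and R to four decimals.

Q = [[0.5071, 0.2706, -0.3671], [0.6761, 0.4537, 0.1524], [-0.1690, 0.0955, -0.9071], [0.5071, -0.8437, -0.1385]], R = [[5.9161, 2.0284, 1.8593], [0.0000, 3.5897, 0.6208], [0.0000, 0.0000, 3.0261]]

w_1 = (3, 4, -1, 3); ‖w_1‖ = 5.9161, so q_1 = (0.5071, 0.6761, -0.1690, 0.5071).
q_1·w_2 = 0.5071·2 + 0.6761·3 + (-0.1690)·0 + 0.5071·(-2) = 2.0284.
u_2 = w_2 − 2.0284·q_1 = (0.9714, 1.6286, 0.3429, -3.0286).
‖u_2‖ = 3.5897, so q_2 = (0.2706, 0.4537, 0.0955, -0.8437).
q_1·w_3 = 0.5071·0 + 0.6761·2 + (-0.1690)·(-3) + 0.5071·0 = 1.8593; q_2·w_3 = 0.2706·0 + 0.4537·2 + 0.0955·(-3) + (-0.8437)·0 = 0.6208.
u_3 = w_3 − 1.8593·q_1 − 0.6208·q_2 = (-1.1109, 0.4612, -2.7450, -0.4191).
‖u_3‖ = 3.0261, so q_3 = (-0.3671, 0.1524, -0.9071, -0.1385).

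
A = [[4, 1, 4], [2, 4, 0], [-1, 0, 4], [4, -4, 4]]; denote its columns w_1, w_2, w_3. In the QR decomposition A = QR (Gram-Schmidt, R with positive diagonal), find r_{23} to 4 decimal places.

w_1 = (4, 2, -1, 4); ‖w_1‖ = 6.0828, so q_1 = (0.6576, 0.3288, -0.1644, 0.6576).
q_1·w_2 = 0.6576·1 + 0.3288·4 + (-0.1644)·0 + 0.6576·(-4) = -0.6576.
u_2 = w_2 + 0.6576·q_1 = (1.4324, 4.2162, -0.1081, -3.5676).
‖u_2‖ = 5.7068, so q_2 = (0.2510, 0.7388, -0.0189, -0.6251).
r_{23} = q_2·w_3 = -1.5723.

r_{23} = -1.5723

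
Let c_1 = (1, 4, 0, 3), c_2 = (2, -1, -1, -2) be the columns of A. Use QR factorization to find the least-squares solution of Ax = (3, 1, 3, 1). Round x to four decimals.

x = (0.5102, 0.4082)

c_1 = (1, 4, 0, 3); ‖c_1‖ = 5.0990, so q_1 = (0.1961, 0.7845, 0.0000, 0.5883).
q_1·c_2 = 0.1961·2 + 0.7845·(-1) + 0.0000·(-1) + 0.5883·(-2) = -1.5689.
u_2 = c_2 + 1.5689·q_1 = (2.3077, 0.2308, -1.0000, -1.0769).
‖u_2‖ = 2.7456, so q_2 = (0.8405, 0.0840, -0.3642, -0.3922).
Qᵀb = (1.9612, 1.1207).
Back-substitute: x_2 = 1.1207/2.7456 = 0.4082.
x_1 = (1.9612 + 1.5689·0.4082)/5.0990 = 0.5102.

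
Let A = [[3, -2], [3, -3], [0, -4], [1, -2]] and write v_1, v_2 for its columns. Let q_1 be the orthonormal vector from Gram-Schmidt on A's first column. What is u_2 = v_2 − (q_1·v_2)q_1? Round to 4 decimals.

u_2 = (0.6842, -0.3158, -4.0000, -1.1053)

q_1 = v_1/‖v_1‖ = (3, 3, 0, 1)/4.3589 = (0.6882, 0.6882, 0.0000, 0.2294).
r_{12} = q_1·v_2 = -3.9001.
u_2 = v_2 + 3.9001·q_1 = (0.6842, -0.3158, -4.0000, -1.1053).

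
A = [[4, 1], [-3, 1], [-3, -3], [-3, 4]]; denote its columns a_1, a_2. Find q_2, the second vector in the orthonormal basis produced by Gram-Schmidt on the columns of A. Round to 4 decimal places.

a_1 = (4, -3, -3, -3); ‖a_1‖ = 6.5574, so q_1 = (0.6100, -0.4575, -0.4575, -0.4575).
q_1·a_2 = 0.6100·1 + (-0.4575)·1 + (-0.4575)·(-3) + (-0.4575)·4 = -0.3050.
u_2 = a_2 + 0.3050·q_1 = (1.1860, 0.8605, -3.1395, 3.8605).
‖u_2‖ = 5.1872, so q_2 = (0.2286, 0.1659, -0.6052, 0.7442).

q_2 = (0.2286, 0.1659, -0.6052, 0.7442)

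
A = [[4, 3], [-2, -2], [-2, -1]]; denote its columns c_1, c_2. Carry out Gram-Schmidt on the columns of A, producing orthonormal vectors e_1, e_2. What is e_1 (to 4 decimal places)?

c_1 = (4, -2, -2); ‖c_1‖ = 4.8990, so e_1 = (0.8165, -0.4082, -0.4082).

e_1 = (0.8165, -0.4082, -0.4082)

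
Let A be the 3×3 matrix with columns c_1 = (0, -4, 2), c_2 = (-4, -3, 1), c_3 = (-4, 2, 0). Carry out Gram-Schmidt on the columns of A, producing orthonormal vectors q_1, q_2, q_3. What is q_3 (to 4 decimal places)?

q_3 = (-0.1111, 0.4444, 0.8889)

q_1 = c_1/‖c_1‖ = (0, -4, 2)/4.4721 = (0.0000, -0.8944, 0.4472).
r_{12} = q_1·c_2 = 3.1305.
u_2 = c_2 − 3.1305·q_1 = (-4.0000, -0.2000, -0.4000).
‖u_2‖ = 4.0249, so q_2 = (-0.9938, -0.0497, -0.0994).
r_{13} = q_1·c_3 = -1.7889; r_{23} = q_2·c_3 = 3.8759.
u_3 = c_3 + 1.7889·q_1 − 3.8759·q_2 = (-0.1481, 0.5926, 1.1852).
‖u_3‖ = 1.3333, so q_3 = (-0.1111, 0.4444, 0.8889).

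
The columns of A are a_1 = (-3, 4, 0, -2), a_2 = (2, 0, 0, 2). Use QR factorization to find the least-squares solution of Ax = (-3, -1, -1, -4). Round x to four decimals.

x = (-0.2727, -2.0909)

a_1 = (-3, 4, 0, -2); ‖a_1‖ = 5.3852, so e_1 = (-0.5571, 0.7428, 0.0000, -0.3714).
e_1·a_2 = (-0.5571)·2 + 0.7428·0 + 0.0000·0 + (-0.3714)·2 = -1.8570.
u_2 = a_2 + 1.8570·e_1 = (0.9655, 1.3793, 0.0000, 1.3103).
‖u_2‖ = 2.1335, so e_2 = (0.4526, 0.6465, 0.0000, 0.6142).
Qᵀb = (2.4140, -4.4609).
Back-substitute: x_2 = -4.4609/2.1335 = -2.0909.
x_1 = (2.4140 + 1.8570·(-2.0909))/5.3852 = -0.2727.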